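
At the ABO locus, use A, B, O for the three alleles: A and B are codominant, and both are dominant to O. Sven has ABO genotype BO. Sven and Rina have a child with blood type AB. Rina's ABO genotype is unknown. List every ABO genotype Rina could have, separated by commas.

For each candidate genotype of Rina, check whether crossing it with BO can produce every observed child phenotype.
  AA → possible child types {A, AB} ✓
  AB → possible child types {A, B, AB} ✓
  AO → possible child types {O, A, B, AB} ✓
  BB → possible child types {B} ✗
  BO → possible child types {O, B} ✗
  OO → possible child types {O, B} ✗

AA, AB, AO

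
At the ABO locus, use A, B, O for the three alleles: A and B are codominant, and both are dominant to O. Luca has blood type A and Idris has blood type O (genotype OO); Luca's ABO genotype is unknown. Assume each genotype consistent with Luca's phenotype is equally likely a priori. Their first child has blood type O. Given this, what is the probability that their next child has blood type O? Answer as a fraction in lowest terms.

Possible genotypes: Luca ∈ {AA, AO}; Idris ∈ {OO}.
Weight each parental genotype pair by prior × P(type-O child):
  AO × OO: posterior weight 1; P(next child type O) = 1/2.
Weighted sum = 1/2.

1/2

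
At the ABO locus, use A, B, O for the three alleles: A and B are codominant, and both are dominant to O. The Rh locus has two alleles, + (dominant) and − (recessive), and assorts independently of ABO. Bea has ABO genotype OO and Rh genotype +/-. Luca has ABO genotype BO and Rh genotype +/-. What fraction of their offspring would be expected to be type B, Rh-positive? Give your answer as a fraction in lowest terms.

ABO cross OO × BO → offspring phenotypes: 1/2 O, 1/2 B.
Rh cross +/- × +/- → 3/4 Rh+, 1/4 Rh-.
Independent loci: P(type B, Rh-positive) = 1/2 × 3/4 = 3/8.

3/8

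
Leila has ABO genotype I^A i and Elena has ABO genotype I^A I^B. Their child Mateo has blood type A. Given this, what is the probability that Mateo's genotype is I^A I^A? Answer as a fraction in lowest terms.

Cross I^A i × I^A I^B → 1/4 I^A I^A, 1/4 I^A I^B, 1/4 I^A i, 1/4 I^B i.
Type-A genotypes among offspring: I^A I^A (1/4), I^A i (1/4); total 1/2.
P(I^A I^A | type A) = (1/4) / (1/2) = 1/2.

1/2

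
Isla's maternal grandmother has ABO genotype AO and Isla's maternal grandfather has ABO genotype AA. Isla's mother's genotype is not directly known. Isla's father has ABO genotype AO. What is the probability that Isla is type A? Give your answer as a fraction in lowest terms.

7/8

Isla's mother's ABO genotype from AO × AA: 1/2 AA, 1/2 AO.
Crossing each possibility with the father AO and summing P(type A): 1/2·1 + 1/2·3/4 = 7/8.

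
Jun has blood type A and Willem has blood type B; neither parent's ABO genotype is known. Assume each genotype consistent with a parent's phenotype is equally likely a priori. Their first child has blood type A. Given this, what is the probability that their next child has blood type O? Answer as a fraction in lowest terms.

1/12

Possible genotypes: Jun ∈ {AA, AO}; Willem ∈ {BB, BO}.
Weight each parental genotype pair by prior × P(type-A child):
  AA × BO: posterior weight 2/3; P(next child type O) = 0.
  AO × BO: posterior weight 1/3; P(next child type O) = 1/4.
Weighted sum = 1/12.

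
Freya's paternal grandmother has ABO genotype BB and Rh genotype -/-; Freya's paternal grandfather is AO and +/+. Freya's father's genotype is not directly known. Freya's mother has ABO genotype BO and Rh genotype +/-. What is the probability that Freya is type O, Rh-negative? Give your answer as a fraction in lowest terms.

Freya's father's ABO genotype from BB × AO: 1/2 AB, 1/2 BO.
Crossing each possibility with the mother BO and summing P(type O): 1/2·0 + 1/2·1/4 = 1/8.
Similarly for Rh via the father's Rh distribution: P(Rh-) = 1/4.
Independent loci: 1/8 × 1/4 = 1/32.

1/32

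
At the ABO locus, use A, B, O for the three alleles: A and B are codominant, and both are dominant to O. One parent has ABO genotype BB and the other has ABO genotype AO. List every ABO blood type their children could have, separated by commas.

Gametes from BB × AO give offspring ABO genotypes AB, BO, i.e. phenotypes B, AB.

B, AB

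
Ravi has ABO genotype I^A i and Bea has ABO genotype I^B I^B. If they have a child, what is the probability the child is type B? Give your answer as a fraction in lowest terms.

ABO cross I^A i × I^B I^B → offspring phenotypes: 1/2 B, 1/2 AB.
So P(type B) = 1/2.

1/2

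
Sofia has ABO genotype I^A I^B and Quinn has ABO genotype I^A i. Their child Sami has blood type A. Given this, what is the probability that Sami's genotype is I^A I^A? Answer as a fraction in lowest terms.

Cross I^A I^B × I^A i → 1/4 I^A I^A, 1/4 I^A I^B, 1/4 I^A i, 1/4 I^B i.
Type-A genotypes among offspring: I^A I^A (1/4), I^A i (1/4); total 1/2.
P(I^A I^A | type A) = (1/4) / (1/2) = 1/2.

1/2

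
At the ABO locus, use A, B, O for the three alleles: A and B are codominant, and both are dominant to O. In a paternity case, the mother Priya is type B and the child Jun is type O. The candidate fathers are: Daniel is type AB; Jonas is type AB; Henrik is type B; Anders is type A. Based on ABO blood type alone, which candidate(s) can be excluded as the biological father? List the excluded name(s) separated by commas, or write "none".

A candidate is excluded only if no genotype consistent with his phenotype could produce a type O child with a type B mother.
Daniel (type AB): no genotype consistent with that phenotype can produce a type-O child with a type-B mother.
Jonas (type AB): no genotype consistent with that phenotype can produce a type-O child with a type-B mother.

Daniel, Jonas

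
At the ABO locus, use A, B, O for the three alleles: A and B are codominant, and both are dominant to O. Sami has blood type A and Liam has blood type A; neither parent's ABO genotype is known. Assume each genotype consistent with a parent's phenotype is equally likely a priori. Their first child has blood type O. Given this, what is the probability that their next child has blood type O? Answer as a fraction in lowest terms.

Possible genotypes: Sami ∈ {AA, AO}; Liam ∈ {AA, AO}.
Weight each parental genotype pair by prior × P(type-O child):
  AO × AO: posterior weight 1; P(next child type O) = 1/4.
Weighted sum = 1/4.

1/4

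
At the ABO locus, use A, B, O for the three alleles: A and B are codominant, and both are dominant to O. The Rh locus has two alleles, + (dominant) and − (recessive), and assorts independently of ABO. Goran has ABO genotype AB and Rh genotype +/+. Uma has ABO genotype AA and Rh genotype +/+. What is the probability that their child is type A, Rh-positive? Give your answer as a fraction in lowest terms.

1/2

ABO cross AB × AA → offspring phenotypes: 1/2 A, 1/2 AB.
Rh cross +/+ × +/+ → 1 Rh+.
Independent loci: P(type A, Rh-positive) = 1/2 × 1 = 1/2.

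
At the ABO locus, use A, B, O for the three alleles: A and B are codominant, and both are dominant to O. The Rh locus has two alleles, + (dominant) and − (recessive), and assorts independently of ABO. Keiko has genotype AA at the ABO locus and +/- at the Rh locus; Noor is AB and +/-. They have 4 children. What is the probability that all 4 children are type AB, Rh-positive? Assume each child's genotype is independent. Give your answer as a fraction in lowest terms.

ABO cross AA × AB → 1/2 A, 1/2 AB.
Rh cross +/- × +/- → 3/4 Rh+, 1/4 Rh-; so P(type AB, Rh-positive) = 1/2 × 3/4 = 3/8 per child.
All 4 independent: (3/8)^4 = 81/4096.

81/4096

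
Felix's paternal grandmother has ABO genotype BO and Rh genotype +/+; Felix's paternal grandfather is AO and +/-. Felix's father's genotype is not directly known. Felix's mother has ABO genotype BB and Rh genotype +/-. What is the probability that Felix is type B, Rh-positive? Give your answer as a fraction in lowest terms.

Felix's father's ABO genotype from BO × AO: 1/4 AB, 1/4 AO, 1/4 BO, 1/4 OO.
Crossing each possibility with the mother BB and summing P(type B): 1/4·1/2 + 1/4·1/2 + 1/4·1 + 1/4·1 = 3/4.
Similarly for Rh via the father's Rh distribution: P(Rh+) = 7/8.
Independent loci: 3/4 × 7/8 = 21/32.

21/32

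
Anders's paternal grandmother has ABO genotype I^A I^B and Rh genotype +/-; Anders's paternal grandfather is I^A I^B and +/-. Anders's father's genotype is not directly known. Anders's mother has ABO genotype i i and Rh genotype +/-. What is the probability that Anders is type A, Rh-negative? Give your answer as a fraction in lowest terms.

1/8

Anders's father's ABO genotype from I^A I^B × I^A I^B: 1/4 I^A I^A, 1/2 I^A I^B, 1/4 I^B I^B.
Crossing each possibility with the mother i i and summing P(type A): 1/4·1 + 1/2·1/2 + 1/4·0 = 1/2.
Similarly for Rh via the father's Rh distribution: P(Rh-) = 1/4.
Independent loci: 1/2 × 1/4 = 1/8.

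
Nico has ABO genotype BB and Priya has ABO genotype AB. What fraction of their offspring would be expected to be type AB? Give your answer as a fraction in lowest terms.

ABO cross BB × AB → offspring phenotypes: 1/2 B, 1/2 AB.
So P(type AB) = 1/2.

1/2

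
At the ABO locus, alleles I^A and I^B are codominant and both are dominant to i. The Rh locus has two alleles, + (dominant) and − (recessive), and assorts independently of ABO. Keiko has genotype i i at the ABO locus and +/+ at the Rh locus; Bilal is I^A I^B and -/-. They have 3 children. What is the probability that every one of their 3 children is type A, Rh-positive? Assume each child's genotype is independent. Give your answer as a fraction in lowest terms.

ABO cross i i × I^A I^B → 1/2 A, 1/2 B.
Rh cross +/+ × -/- → 1 Rh+; so P(type A, Rh-positive) = 1/2 × 1 = 1/2 per child.
All 3 independent: (1/2)^3 = 1/8.

1/8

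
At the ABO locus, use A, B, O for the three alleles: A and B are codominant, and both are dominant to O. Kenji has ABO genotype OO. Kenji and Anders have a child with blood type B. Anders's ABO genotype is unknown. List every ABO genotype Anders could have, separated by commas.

For each candidate genotype of Anders, check whether crossing it with OO can produce every observed child phenotype.
  AA → possible child types {A} ✗
  AB → possible child types {A, B} ✓
  AO → possible child types {O, A} ✗
  BB → possible child types {B} ✓
  BO → possible child types {O, B} ✓
  OO → possible child types {O} ✗

AB, BB, BO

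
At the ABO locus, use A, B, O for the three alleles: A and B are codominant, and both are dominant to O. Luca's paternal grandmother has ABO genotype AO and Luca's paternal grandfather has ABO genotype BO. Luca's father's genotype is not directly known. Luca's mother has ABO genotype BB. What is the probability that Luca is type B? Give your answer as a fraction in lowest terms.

Luca's father's ABO genotype from AO × BO: 1/4 AB, 1/4 AO, 1/4 BO, 1/4 OO.
Crossing each possibility with the mother BB and summing P(type B): 1/4·1/2 + 1/4·1/2 + 1/4·1 + 1/4·1 = 3/4.

3/4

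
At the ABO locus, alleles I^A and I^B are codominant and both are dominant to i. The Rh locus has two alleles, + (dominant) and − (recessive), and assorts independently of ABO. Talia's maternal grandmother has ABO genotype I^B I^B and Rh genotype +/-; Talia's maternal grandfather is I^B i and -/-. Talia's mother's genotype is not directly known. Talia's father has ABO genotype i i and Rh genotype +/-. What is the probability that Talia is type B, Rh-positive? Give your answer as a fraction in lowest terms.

Talia's mother's ABO genotype from I^B I^B × I^B i: 1/2 I^B I^B, 1/2 I^B i.
Crossing each possibility with the father i i and summing P(type B): 1/2·1 + 1/2·1/2 = 3/4.
Similarly for Rh via the mother's Rh distribution: P(Rh+) = 5/8.
Independent loci: 3/4 × 5/8 = 15/32.

15/32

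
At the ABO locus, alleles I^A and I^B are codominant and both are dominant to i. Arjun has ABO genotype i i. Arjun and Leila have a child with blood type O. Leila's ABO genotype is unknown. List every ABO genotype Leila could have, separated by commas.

I^A i, I^B i, i i

For each candidate genotype of Leila, check whether crossing it with i i can produce every observed child phenotype.
  I^A I^A → possible child types {A} ✗
  I^A I^B → possible child types {A, B} ✗
  I^A i → possible child types {O, A} ✓
  I^B I^B → possible child types {B} ✗
  I^B i → possible child types {O, B} ✓
  i i → possible child types {O} ✓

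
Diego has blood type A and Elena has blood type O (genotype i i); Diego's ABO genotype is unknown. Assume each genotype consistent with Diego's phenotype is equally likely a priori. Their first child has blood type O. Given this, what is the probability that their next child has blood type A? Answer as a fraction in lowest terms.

1/2

Possible genotypes: Diego ∈ {I^A I^A, I^A i}; Elena ∈ {i i}.
Weight each parental genotype pair by prior × P(type-O child):
  I^A i × i i: posterior weight 1; P(next child type A) = 1/2.
Weighted sum = 1/2.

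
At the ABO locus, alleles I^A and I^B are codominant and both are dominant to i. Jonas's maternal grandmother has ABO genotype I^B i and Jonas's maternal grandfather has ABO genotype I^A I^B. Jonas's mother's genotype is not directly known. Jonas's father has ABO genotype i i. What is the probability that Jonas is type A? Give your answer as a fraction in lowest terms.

Jonas's mother's ABO genotype from I^B i × I^A I^B: 1/4 I^A I^B, 1/4 I^A i, 1/4 I^B I^B, 1/4 I^B i.
Crossing each possibility with the father i i and summing P(type A): 1/4·1/2 + 1/4·1/2 + 1/4·0 + 1/4·0 = 1/4.

1/4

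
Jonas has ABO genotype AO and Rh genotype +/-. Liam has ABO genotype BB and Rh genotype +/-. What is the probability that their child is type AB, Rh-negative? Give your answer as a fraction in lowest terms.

1/8

ABO cross AO × BB → offspring phenotypes: 1/2 B, 1/2 AB.
Rh cross +/- × +/- → 3/4 Rh+, 1/4 Rh-.
Independent loci: P(type AB, Rh-negative) = 1/2 × 1/4 = 1/8.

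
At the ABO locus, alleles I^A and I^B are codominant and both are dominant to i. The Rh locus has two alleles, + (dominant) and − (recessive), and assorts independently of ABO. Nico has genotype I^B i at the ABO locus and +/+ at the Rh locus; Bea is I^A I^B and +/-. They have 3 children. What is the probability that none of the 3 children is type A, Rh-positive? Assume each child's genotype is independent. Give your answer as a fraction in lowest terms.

ABO cross I^B i × I^A I^B → 1/4 A, 1/2 B, 1/4 AB.
Rh cross +/+ × +/- → 1 Rh+; so P(type A, Rh-positive) = 1/4 × 1 = 1/4 per child.
P(not type A, Rh-positive) = 3/4 for one child; (3/4)^3 = 27/64.

27/64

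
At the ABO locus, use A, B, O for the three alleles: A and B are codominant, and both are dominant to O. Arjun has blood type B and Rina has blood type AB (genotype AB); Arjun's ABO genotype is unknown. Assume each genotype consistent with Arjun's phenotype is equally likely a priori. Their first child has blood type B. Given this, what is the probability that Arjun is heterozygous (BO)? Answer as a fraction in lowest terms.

Possible genotypes: Arjun ∈ {BB, BO}; Rina ∈ {AB}.
Weight each parental genotype pair by prior × P(type-B child):
  BB × AB: posterior weight 1/2.
  BO × AB: posterior weight 1/2.
Sum the posterior weight over pairs where Arjun is BO: 1/2.

1/2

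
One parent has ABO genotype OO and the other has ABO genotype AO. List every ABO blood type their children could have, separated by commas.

Gametes from OO × AO give offspring ABO genotypes AO, OO, i.e. phenotypes O, A.

O, A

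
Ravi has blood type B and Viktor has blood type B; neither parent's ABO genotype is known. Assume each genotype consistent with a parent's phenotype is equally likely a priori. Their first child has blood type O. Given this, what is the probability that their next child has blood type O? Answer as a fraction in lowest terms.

1/4

Possible genotypes: Ravi ∈ {I^B I^B, I^B i}; Viktor ∈ {I^B I^B, I^B i}.
Weight each parental genotype pair by prior × P(type-O child):
  I^B i × I^B i: posterior weight 1; P(next child type O) = 1/4.
Weighted sum = 1/4.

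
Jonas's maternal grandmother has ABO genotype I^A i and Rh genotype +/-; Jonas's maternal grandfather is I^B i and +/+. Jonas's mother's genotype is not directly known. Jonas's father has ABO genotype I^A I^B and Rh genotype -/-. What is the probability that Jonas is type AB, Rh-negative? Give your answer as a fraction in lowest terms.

1/16

Jonas's mother's ABO genotype from I^A i × I^B i: 1/4 I^A I^B, 1/4 I^A i, 1/4 I^B i, 1/4 i i.
Crossing each possibility with the father I^A I^B and summing P(type AB): 1/4·1/2 + 1/4·1/4 + 1/4·1/4 + 1/4·0 = 1/4.
Similarly for Rh via the mother's Rh distribution: P(Rh-) = 1/4.
Independent loci: 1/4 × 1/4 = 1/16.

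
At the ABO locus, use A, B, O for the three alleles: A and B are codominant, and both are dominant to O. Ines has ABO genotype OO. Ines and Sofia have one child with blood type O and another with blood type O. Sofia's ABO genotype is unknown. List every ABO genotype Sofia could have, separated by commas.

For each candidate genotype of Sofia, check whether crossing it with OO can produce every observed child phenotype.
  AA → possible child types {A} ✗
  AB → possible child types {A, B} ✗
  AO → possible child types {O, A} ✓
  BB → possible child types {B} ✗
  BO → possible child types {O, B} ✓
  OO → possible child types {O} ✓

AO, BO, OO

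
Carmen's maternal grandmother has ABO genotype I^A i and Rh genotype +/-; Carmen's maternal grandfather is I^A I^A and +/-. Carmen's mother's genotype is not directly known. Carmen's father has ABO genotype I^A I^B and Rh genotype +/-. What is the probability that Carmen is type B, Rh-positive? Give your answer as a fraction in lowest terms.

3/32

Carmen's mother's ABO genotype from I^A i × I^A I^A: 1/2 I^A I^A, 1/2 I^A i.
Crossing each possibility with the father I^A I^B and summing P(type B): 1/2·0 + 1/2·1/4 = 1/8.
Similarly for Rh via the mother's Rh distribution: P(Rh+) = 3/4.
Independent loci: 1/8 × 3/4 = 3/32.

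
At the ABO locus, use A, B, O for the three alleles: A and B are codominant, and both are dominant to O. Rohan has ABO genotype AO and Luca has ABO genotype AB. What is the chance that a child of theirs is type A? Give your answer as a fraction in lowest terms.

ABO cross AO × AB → offspring phenotypes: 1/2 A, 1/4 B, 1/4 AB.
So P(type A) = 1/2.

1/2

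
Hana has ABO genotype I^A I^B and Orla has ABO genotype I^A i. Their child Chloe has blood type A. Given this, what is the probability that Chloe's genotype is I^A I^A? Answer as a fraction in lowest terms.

1/2

Cross I^A I^B × I^A i → 1/4 I^A I^A, 1/4 I^A I^B, 1/4 I^A i, 1/4 I^B i.
Type-A genotypes among offspring: I^A I^A (1/4), I^A i (1/4); total 1/2.
P(I^A I^A | type A) = (1/4) / (1/2) = 1/2.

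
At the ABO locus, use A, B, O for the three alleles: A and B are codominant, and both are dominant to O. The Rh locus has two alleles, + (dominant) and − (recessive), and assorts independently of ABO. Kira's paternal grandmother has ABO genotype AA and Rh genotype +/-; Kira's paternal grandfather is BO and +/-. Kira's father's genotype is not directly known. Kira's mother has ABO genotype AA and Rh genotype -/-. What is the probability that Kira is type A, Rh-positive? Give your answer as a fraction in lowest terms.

3/8

Kira's father's ABO genotype from AA × BO: 1/2 AB, 1/2 AO.
Crossing each possibility with the mother AA and summing P(type A): 1/2·1/2 + 1/2·1 = 3/4.
Similarly for Rh via the father's Rh distribution: P(Rh+) = 1/2.
Independent loci: 3/4 × 1/2 = 3/8.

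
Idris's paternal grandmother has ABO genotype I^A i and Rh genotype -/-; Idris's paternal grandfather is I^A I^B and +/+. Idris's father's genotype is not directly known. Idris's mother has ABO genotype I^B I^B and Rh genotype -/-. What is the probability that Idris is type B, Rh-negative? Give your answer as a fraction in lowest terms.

Idris's father's ABO genotype from I^A i × I^A I^B: 1/4 I^A I^A, 1/4 I^A I^B, 1/4 I^A i, 1/4 I^B i.
Crossing each possibility with the mother I^B I^B and summing P(type B): 1/4·0 + 1/4·1/2 + 1/4·1/2 + 1/4·1 = 1/2.
Similarly for Rh via the father's Rh distribution: P(Rh-) = 1/2.
Independent loci: 1/2 × 1/2 = 1/4.

1/4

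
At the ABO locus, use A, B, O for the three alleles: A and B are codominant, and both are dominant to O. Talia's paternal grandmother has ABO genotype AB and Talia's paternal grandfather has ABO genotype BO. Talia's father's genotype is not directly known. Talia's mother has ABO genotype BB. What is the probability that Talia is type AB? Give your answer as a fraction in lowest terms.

1/4

Talia's father's ABO genotype from AB × BO: 1/4 AB, 1/4 AO, 1/4 BB, 1/4 BO.
Crossing each possibility with the mother BB and summing P(type AB): 1/4·1/2 + 1/4·1/2 + 1/4·0 + 1/4·0 = 1/4.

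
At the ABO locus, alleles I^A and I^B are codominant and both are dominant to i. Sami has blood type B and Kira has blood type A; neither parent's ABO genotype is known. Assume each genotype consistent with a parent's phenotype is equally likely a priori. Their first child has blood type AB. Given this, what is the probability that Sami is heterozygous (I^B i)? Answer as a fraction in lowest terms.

Possible genotypes: Sami ∈ {I^B I^B, I^B i}; Kira ∈ {I^A I^A, I^A i}.
Weight each parental genotype pair by prior × P(type-AB child):
  I^B I^B × I^A I^A: posterior weight 4/9.
  I^B I^B × I^A i: posterior weight 2/9.
  I^B i × I^A I^A: posterior weight 2/9.
  I^B i × I^A i: posterior weight 1/9.
Sum the posterior weight over pairs where Sami is I^B i: 1/3.

1/3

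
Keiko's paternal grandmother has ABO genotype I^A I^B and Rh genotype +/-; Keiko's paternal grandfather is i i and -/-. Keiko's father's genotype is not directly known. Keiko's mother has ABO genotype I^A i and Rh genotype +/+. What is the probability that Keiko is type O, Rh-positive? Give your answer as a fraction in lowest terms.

1/4

Keiko's father's ABO genotype from I^A I^B × i i: 1/2 I^A i, 1/2 I^B i.
Crossing each possibility with the mother I^A i and summing P(type O): 1/2·1/4 + 1/2·1/4 = 1/4.
Similarly for Rh via the father's Rh distribution: P(Rh+) = 1.
Independent loci: 1/4 × 1 = 1/4.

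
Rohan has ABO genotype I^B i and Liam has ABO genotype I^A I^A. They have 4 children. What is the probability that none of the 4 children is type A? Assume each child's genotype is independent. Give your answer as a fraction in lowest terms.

ABO cross I^B i × I^A I^A → 1/2 A, 1/2 AB.
So P(type A) = 1/2 per child.
P(not type A) = 1/2 for one child; (1/2)^4 = 1/16.

1/16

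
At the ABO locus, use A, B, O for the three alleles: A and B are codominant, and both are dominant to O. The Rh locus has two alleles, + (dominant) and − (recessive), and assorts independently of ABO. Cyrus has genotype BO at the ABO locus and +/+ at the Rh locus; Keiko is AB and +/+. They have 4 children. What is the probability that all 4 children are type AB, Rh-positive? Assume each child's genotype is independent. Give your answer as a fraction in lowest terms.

ABO cross BO × AB → 1/4 A, 1/2 B, 1/4 AB.
Rh cross +/+ × +/+ → 1 Rh+; so P(type AB, Rh-positive) = 1/4 × 1 = 1/4 per child.
All 4 independent: (1/4)^4 = 1/256.

1/256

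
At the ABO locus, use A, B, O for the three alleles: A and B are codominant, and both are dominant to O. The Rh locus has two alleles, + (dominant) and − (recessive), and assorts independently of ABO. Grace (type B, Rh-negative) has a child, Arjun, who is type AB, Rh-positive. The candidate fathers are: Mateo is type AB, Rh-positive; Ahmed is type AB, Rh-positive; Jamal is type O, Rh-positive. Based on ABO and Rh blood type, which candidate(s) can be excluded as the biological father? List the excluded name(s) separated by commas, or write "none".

A candidate is excluded only if no genotype consistent with his phenotype could produce a type AB, Rh-positive child with a type B, Rh-negative mother.
Jamal (type O, Rh+): no genotype consistent with that phenotype can produce a type-AB Rh+ child with a type-B mother.

Jamal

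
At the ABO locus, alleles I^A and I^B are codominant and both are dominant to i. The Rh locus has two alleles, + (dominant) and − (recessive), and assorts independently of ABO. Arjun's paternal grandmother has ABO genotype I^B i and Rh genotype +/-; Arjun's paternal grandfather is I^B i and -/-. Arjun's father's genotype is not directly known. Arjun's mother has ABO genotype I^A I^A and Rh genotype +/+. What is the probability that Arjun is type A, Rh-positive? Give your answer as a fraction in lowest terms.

Arjun's father's ABO genotype from I^B i × I^B i: 1/4 I^B I^B, 1/2 I^B i, 1/4 i i.
Crossing each possibility with the mother I^A I^A and summing P(type A): 1/4·0 + 1/2·1/2 + 1/4·1 = 1/2.
Similarly for Rh via the father's Rh distribution: P(Rh+) = 1.
Independent loci: 1/2 × 1 = 1/2.

1/2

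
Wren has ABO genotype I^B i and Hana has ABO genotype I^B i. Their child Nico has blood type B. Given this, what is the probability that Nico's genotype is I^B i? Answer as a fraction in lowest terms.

2/3

Cross I^B i × I^B i → 1/4 I^B I^B, 1/2 I^B i, 1/4 i i.
Type-B genotypes among offspring: I^B I^B (1/4), I^B i (1/2); total 3/4.
P(I^B i | type B) = (1/2) / (3/4) = 2/3.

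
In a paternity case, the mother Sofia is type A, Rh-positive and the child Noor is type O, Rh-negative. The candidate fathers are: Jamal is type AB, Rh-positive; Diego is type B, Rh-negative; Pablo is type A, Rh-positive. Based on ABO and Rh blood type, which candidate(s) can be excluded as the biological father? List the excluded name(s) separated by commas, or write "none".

Jamal

A candidate is excluded only if no genotype consistent with his phenotype could produce a type O, Rh-negative child with a type A, Rh-positive mother.
Jamal (type AB, Rh+): no genotype consistent with that phenotype can produce a type-O Rh- child with a type-A mother.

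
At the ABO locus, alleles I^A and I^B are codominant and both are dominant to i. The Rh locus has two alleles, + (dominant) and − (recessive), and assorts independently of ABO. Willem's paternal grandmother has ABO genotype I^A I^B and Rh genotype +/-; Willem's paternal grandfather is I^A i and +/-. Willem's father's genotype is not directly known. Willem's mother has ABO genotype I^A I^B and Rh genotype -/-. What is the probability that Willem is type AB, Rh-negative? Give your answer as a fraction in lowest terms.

3/16

Willem's father's ABO genotype from I^A I^B × I^A i: 1/4 I^A I^A, 1/4 I^A I^B, 1/4 I^A i, 1/4 I^B i.
Crossing each possibility with the mother I^A I^B and summing P(type AB): 1/4·1/2 + 1/4·1/2 + 1/4·1/4 + 1/4·1/4 = 3/8.
Similarly for Rh via the father's Rh distribution: P(Rh-) = 1/2.
Independent loci: 3/8 × 1/2 = 3/16.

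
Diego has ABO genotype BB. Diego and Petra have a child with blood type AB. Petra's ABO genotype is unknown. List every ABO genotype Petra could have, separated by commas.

AA, AB, AO

For each candidate genotype of Petra, check whether crossing it with BB can produce every observed child phenotype.
  AA → possible child types {AB} ✓
  AB → possible child types {B, AB} ✓
  AO → possible child types {B, AB} ✓
  BB → possible child types {B} ✗
  BO → possible child types {B} ✗
  OO → possible child types {B} ✗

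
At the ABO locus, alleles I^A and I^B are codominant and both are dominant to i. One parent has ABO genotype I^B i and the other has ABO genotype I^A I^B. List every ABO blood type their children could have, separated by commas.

Gametes from I^B i × I^A I^B give offspring ABO genotypes I^A I^B, I^A i, I^B I^B, I^B i, i.e. phenotypes A, B, AB.

A, B, AB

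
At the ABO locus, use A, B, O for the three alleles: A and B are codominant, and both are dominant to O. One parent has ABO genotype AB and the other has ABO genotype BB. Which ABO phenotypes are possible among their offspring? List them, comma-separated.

Gametes from AB × BB give offspring ABO genotypes AB, BB, i.e. phenotypes B, AB.

B, AB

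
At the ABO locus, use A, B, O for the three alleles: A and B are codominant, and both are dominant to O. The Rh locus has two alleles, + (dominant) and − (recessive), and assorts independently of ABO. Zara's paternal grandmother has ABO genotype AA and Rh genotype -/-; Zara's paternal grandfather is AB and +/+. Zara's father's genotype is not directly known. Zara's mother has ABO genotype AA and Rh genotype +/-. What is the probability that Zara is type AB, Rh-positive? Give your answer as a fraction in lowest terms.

3/16

Zara's father's ABO genotype from AA × AB: 1/2 AA, 1/2 AB.
Crossing each possibility with the mother AA and summing P(type AB): 1/2·0 + 1/2·1/2 = 1/4.
Similarly for Rh via the father's Rh distribution: P(Rh+) = 3/4.
Independent loci: 1/4 × 3/4 = 3/16.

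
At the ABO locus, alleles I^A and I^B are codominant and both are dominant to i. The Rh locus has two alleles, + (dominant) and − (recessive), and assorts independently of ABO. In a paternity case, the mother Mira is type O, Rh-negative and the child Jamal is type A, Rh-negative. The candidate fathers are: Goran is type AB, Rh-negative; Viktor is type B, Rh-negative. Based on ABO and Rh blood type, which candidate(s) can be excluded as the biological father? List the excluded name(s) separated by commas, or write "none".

Viktor

A candidate is excluded only if no genotype consistent with his phenotype could produce a type A, Rh-negative child with a type O, Rh-negative mother.
Viktor (type B, Rh-): no genotype consistent with that phenotype can produce a type-A Rh- child with a type-O mother.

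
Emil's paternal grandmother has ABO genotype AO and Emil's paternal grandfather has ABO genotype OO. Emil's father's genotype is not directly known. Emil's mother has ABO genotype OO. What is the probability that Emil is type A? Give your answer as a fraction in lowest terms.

1/4

Emil's father's ABO genotype from AO × OO: 1/2 AO, 1/2 OO.
Crossing each possibility with the mother OO and summing P(type A): 1/2·1/2 + 1/2·0 = 1/4.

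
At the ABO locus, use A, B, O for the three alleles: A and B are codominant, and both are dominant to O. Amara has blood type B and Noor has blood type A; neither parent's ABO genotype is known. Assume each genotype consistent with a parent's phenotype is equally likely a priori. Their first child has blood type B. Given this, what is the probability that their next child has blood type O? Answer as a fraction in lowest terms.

Possible genotypes: Amara ∈ {BB, BO}; Noor ∈ {AA, AO}.
Weight each parental genotype pair by prior × P(type-B child):
  BB × AO: posterior weight 2/3; P(next child type O) = 0.
  BO × AO: posterior weight 1/3; P(next child type O) = 1/4.
Weighted sum = 1/12.

1/12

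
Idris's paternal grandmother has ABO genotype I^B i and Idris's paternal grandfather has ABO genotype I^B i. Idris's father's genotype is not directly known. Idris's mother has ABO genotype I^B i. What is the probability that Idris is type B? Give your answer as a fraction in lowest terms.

Idris's father's ABO genotype from I^B i × I^B i: 1/4 I^B I^B, 1/2 I^B i, 1/4 i i.
Crossing each possibility with the mother I^B i and summing P(type B): 1/4·1 + 1/2·3/4 + 1/4·1/2 = 3/4.

3/4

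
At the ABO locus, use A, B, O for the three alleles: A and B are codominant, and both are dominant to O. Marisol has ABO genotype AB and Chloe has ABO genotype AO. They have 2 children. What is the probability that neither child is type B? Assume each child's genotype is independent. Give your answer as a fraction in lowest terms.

ABO cross AB × AO → 1/2 A, 1/4 B, 1/4 AB.
So P(type B) = 1/4 per child.
P(not type B) = 3/4 for one child; (3/4)^2 = 9/16.

9/16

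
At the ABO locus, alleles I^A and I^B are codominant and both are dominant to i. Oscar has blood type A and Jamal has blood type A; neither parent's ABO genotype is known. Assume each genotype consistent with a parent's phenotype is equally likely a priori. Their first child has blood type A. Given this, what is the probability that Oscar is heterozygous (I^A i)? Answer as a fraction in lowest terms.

Possible genotypes: Oscar ∈ {I^A I^A, I^A i}; Jamal ∈ {I^A I^A, I^A i}.
Weight each parental genotype pair by prior × P(type-A child):
  I^A I^A × I^A I^A: posterior weight 4/15.
  I^A I^A × I^A i: posterior weight 4/15.
  I^A i × I^A I^A: posterior weight 4/15.
  I^A i × I^A i: posterior weight 1/5.
Sum the posterior weight over pairs where Oscar is I^A i: 7/15.

7/15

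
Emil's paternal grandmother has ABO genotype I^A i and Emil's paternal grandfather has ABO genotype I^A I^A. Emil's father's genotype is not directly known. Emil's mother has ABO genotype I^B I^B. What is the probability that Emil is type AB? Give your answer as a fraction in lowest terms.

3/4

Emil's father's ABO genotype from I^A i × I^A I^A: 1/2 I^A I^A, 1/2 I^A i.
Crossing each possibility with the mother I^B I^B and summing P(type AB): 1/2·1 + 1/2·1/2 = 3/4.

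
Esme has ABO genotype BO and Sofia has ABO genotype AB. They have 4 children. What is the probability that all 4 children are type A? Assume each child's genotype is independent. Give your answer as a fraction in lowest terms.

1/256

ABO cross BO × AB → 1/4 A, 1/2 B, 1/4 AB.
So P(type A) = 1/4 per child.
All 4 independent: (1/4)^4 = 1/256.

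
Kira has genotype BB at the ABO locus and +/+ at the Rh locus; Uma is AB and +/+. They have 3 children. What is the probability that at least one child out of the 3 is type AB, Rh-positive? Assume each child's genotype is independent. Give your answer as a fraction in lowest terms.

ABO cross BB × AB → 1/2 B, 1/2 AB.
Rh cross +/+ × +/+ → 1 Rh+; so P(type AB, Rh-positive) = 1/2 × 1 = 1/2 per child.
P(none) = (1/2)^3 = 1/8; P(at least one) = 1 − 1/8 = 7/8.

7/8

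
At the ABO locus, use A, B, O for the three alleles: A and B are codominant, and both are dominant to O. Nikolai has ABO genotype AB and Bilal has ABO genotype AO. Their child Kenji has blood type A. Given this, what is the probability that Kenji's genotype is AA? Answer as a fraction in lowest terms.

1/2

Cross AB × AO → 1/4 AA, 1/4 AB, 1/4 AO, 1/4 BO.
Type-A genotypes among offspring: AA (1/4), AO (1/4); total 1/2.
P(AA | type A) = (1/4) / (1/2) = 1/2.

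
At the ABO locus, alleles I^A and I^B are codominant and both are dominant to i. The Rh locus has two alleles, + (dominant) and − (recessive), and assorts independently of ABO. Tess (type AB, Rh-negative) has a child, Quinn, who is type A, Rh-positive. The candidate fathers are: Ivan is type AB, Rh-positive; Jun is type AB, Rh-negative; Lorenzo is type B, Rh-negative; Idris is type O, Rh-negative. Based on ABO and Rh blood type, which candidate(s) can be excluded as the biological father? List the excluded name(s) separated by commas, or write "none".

A candidate is excluded only if no genotype consistent with his phenotype could produce a type A, Rh-positive child with a type AB, Rh-negative mother.
Jun (type AB, Rh-): no genotype consistent with that phenotype can produce a type-A Rh+ child with a type-AB mother.
Lorenzo (type B, Rh-): no genotype consistent with that phenotype can produce a type-A Rh+ child with a type-AB mother.
Idris (type O, Rh-): no genotype consistent with that phenotype can produce a type-A Rh+ child with a type-AB mother.

Jun, Lorenzo, Idris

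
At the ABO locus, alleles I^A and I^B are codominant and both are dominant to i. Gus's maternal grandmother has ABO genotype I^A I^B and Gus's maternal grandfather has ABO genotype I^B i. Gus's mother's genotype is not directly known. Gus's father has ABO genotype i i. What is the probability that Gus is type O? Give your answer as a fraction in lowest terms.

1/4

Gus's mother's ABO genotype from I^A I^B × I^B i: 1/4 I^A I^B, 1/4 I^A i, 1/4 I^B I^B, 1/4 I^B i.
Crossing each possibility with the father i i and summing P(type O): 1/4·0 + 1/4·1/2 + 1/4·0 + 1/4·1/2 = 1/4.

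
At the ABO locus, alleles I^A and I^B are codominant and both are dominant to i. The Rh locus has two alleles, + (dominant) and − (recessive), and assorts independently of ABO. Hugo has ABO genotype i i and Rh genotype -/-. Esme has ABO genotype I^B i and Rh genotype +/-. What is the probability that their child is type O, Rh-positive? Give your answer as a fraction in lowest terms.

1/4

ABO cross i i × I^B i → offspring phenotypes: 1/2 O, 1/2 B.
Rh cross -/- × +/- → 1/2 Rh+, 1/2 Rh-.
Independent loci: P(type O, Rh-positive) = 1/2 × 1/2 = 1/4.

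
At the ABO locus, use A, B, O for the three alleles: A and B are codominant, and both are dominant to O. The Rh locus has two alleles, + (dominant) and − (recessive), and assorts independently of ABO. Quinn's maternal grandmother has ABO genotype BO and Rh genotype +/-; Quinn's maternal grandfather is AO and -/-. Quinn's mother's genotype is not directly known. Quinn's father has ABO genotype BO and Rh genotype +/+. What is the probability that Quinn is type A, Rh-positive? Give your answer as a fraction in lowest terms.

1/8

Quinn's mother's ABO genotype from BO × AO: 1/4 AB, 1/4 AO, 1/4 BO, 1/4 OO.
Crossing each possibility with the father BO and summing P(type A): 1/4·1/4 + 1/4·1/4 + 1/4·0 + 1/4·0 = 1/8.
Similarly for Rh via the mother's Rh distribution: P(Rh+) = 1.
Independent loci: 1/8 × 1 = 1/8.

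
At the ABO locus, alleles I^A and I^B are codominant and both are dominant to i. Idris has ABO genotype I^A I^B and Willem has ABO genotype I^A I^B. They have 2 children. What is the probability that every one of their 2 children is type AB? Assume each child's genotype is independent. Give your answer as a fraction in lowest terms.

1/4

ABO cross I^A I^B × I^A I^B → 1/4 A, 1/4 B, 1/2 AB.
So P(type AB) = 1/2 per child.
All 2 independent: (1/2)^2 = 1/4.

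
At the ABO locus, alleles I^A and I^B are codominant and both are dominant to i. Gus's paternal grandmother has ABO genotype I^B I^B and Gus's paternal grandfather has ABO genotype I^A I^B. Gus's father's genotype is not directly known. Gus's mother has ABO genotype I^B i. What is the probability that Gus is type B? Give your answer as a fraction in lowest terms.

Gus's father's ABO genotype from I^B I^B × I^A I^B: 1/2 I^A I^B, 1/2 I^B I^B.
Crossing each possibility with the mother I^B i and summing P(type B): 1/2·1/2 + 1/2·1 = 3/4.

3/4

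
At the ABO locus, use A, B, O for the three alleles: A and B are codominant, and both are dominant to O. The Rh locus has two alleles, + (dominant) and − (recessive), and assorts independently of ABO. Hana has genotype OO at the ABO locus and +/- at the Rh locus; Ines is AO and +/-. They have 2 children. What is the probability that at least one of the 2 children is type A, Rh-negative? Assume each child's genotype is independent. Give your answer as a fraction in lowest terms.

ABO cross OO × AO → 1/2 O, 1/2 A.
Rh cross +/- × +/- → 3/4 Rh+, 1/4 Rh-; so P(type A, Rh-negative) = 1/2 × 1/4 = 1/8 per child.
P(none) = (7/8)^2 = 49/64; P(at least one) = 1 − 49/64 = 15/64.

15/64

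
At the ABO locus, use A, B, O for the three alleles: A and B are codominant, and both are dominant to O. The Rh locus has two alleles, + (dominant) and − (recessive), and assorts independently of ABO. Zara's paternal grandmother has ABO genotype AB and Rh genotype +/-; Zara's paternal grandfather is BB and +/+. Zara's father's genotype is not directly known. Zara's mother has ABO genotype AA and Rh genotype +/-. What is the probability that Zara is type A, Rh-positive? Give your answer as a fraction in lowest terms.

7/32

Zara's father's ABO genotype from AB × BB: 1/2 AB, 1/2 BB.
Crossing each possibility with the mother AA and summing P(type A): 1/2·1/2 + 1/2·0 = 1/4.
Similarly for Rh via the father's Rh distribution: P(Rh+) = 7/8.
Independent loci: 1/4 × 7/8 = 7/32.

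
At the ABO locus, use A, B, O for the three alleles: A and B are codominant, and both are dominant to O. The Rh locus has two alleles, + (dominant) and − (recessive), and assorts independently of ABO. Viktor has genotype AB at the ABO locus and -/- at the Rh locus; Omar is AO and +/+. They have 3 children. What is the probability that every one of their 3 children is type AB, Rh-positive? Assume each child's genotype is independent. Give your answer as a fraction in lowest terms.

ABO cross AB × AO → 1/2 A, 1/4 B, 1/4 AB.
Rh cross -/- × +/+ → 1 Rh+; so P(type AB, Rh-positive) = 1/4 × 1 = 1/4 per child.
All 3 independent: (1/4)^3 = 1/64.

1/64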